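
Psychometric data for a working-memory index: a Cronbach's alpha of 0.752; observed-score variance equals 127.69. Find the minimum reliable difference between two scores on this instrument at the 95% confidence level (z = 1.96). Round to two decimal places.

SD = √127.69 ≈ 11.30000
SEM = 11.30000 × √(1 − 0.75200) = 11.30000 × √0.24800 ≈ 11.30000 × 0.49800 ≈ 5.62735
SE_diff = √2 × SEM ≈ 7.95828
Minimum reliable difference = 1.96 × SE_diff ≈ 1.96 × 7.95828 ≈ 15.59823

15.60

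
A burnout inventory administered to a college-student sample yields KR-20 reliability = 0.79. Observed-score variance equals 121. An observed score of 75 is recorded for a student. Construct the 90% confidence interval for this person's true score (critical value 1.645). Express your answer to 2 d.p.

[66.71, 83.29]

σ = 121^(1/2) = 11.0000
SEM = 11.0000·√(1 − 0.7900) ≈ 5.0408
Margin = 1.645 · 5.0408 ≈ 8.2922
90% CI: 75 ± 8.2922 = [66.7078, 83.2922]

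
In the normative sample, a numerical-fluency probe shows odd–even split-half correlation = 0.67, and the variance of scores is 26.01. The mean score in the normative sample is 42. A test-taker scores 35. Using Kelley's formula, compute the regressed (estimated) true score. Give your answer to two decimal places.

36.38

r_full = 2·0.67 / (1 + 0.67) ≈ 0.80240
T̂ = 0.80240(35) + 0.19760(42) ≈ 36.38323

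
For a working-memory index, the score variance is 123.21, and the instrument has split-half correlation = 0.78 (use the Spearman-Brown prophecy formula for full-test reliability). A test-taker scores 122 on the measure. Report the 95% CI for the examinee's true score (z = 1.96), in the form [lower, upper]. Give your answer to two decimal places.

σ = 123.21^(1/2) = 11.100
r_full = 2·0.78 / (1 + 0.78) ≃ 0.876
SEM = 11.100*√(1 − 0.876) ≃ 3.902
1.96 * SEM ≃ 7.649
95% CI: 122 ± 7.649 = [114.351, 129.649]

[114.35, 129.65]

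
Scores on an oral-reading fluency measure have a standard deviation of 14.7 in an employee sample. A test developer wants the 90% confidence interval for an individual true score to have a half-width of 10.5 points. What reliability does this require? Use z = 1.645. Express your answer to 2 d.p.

0.81

Required SEM = 10.5 / 1.645 ≃ 6.38298
r = 1 − (6.38298/14.7)² ≃ 1 − 0.18854 ≃ 0.81146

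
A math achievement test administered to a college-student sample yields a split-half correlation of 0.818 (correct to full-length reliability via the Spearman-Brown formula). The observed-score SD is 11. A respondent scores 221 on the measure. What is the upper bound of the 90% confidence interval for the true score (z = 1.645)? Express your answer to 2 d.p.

Spearman-Brown: r = 2(0.818) / (1 + 0.818) = 1.63600 / 1.81800 ≈ 0.89989
SEM = 11.00000 * √(1 − 0.89989) = 11.00000 * √0.10011 ≈ 11.00000 * 0.31640 ≈ 3.48042
Half-width = 1.645*3.48042 ≈ 5.72529
Upper bound: 221 + 5.72529 = 226.72529

226.73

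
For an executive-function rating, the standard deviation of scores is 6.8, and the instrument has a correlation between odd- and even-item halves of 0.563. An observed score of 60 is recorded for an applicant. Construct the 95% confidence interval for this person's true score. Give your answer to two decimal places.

Spearman-Brown: r = 2(0.563) / (1 + 0.563) = 1.1260 / 1.5630 ≈ 0.7204
SEM = 6.8000 * √(1 − 0.7204) = 6.8000 * √0.2796 ≈ 6.8000 * 0.5288 ≈ 3.5956
1.96 * SEM ≈ 7.0474
95% CI: 60 ± 7.0474 = [52.9526, 67.0474]

[52.95, 67.05]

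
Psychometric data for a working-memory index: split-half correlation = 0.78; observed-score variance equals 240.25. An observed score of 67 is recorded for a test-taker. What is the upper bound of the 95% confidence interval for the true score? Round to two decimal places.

77.68

SD = √240.25 = 15.50000
Spearman-Brown: r = 2(0.78) / (1 + 0.78) = 1.56000 / 1.78000 ≈ 0.87640
SEM = 15.50000 * √(1 − 0.87640) = 15.50000 * √0.12360 ≈ 15.50000 * 0.35156 ≈ 5.44920
Half-width = 1.96*5.44920 ≈ 10.68044
Upper bound: 67 + 10.68044 = 77.68044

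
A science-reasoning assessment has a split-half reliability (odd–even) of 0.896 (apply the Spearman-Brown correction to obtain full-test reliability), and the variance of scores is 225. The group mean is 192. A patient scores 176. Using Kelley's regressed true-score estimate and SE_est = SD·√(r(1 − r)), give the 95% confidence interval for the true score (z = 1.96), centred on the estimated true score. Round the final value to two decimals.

[170.18, 183.57]

σ = 225^(1/2) = 15.0000
Full-length reliability (Spearman-Brown) = 2(0.896)/(1+0.896) ≈ 0.9451
T̂ = 0.9451(176) + 0.0549(192) ≈ 176.8776
SE_est = SD · √(r(1 − r)) = 15.0000 · √0.0518 ≈ 15.0000 · 0.2277 ≈ 3.4154
CI = 176.8776 ± 1.96 · 3.4154 → [170.1835, 183.5718]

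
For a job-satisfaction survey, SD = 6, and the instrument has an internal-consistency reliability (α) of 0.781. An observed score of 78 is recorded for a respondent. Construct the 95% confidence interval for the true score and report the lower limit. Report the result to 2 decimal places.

72.50

SEM = 6.000·√(1 − 0.781) ≈ 2.808
Half-width = 1.96·2.808 ≈ 5.503
Lower limit = 78 − 5.503 ≈ 72.497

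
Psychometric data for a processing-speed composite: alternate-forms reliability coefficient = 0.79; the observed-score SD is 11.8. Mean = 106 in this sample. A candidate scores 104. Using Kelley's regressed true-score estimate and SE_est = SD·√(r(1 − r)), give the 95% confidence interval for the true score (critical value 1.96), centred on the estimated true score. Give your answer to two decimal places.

[95.00, 113.84]

T̂ = r·X + (1 − r)·M = 0.7900*104 + 0.2100*106 = 82.1600 + 22.2600 ≃ 104.4200
SE_est = SD * √(r(1 − r)) = 11.8000 * √0.1659 ≃ 11.8000 * 0.4073 ≃ 4.8062
95% CI: 104.4200 ± 9.4202 ≃ (94.9998, 113.8402)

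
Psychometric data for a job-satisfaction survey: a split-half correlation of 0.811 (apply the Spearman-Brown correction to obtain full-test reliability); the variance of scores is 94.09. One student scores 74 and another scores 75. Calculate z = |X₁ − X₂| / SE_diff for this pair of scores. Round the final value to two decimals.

SD = √94.09 ≈ 9.700
Spearman-Brown: r = 2(0.811) / (1 + 0.811) = 1.622 / 1.811 ≈ 0.896
SEM = 9.700 · √(1 − 0.896) = 9.700 · √0.104 ≈ 9.700 · 0.323 ≈ 3.134
SE_diff = SEM · √2 ≈ 3.134 · 1.414 ≈ 4.432
z = |74 − 75| / 4.432 = 1 / 4.432 ≈ 0.226

0.23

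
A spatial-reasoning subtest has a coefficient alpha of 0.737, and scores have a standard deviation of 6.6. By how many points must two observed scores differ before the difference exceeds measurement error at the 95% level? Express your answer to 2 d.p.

SEM = 6.600 * √(1 − 0.737) = 6.600 * √0.263 ≃ 6.600 * 0.513 ≃ 3.385
SE_diff = SEM * √2 ≃ 3.385 * 1.414 ≃ 4.787
Smallest detectable difference = 1.96*4.787 ≃ 9.382

9.38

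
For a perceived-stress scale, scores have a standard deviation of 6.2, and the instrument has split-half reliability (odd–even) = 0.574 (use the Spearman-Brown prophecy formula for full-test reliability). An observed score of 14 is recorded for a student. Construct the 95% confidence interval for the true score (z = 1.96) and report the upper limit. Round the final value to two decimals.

20.32

Spearman-Brown: r = 2(0.574) / (1 + 0.574) = 1.1480 / 1.5740 ≈ 0.7294
SEM = 6.2000 · √(1 − 0.7294) = 6.2000 · √0.2706 ≈ 6.2000 · 0.5202 ≈ 3.2255
Half-width = 1.96·3.2255 ≈ 6.3219
Upper bound: 14 + 6.3219 = 20.3219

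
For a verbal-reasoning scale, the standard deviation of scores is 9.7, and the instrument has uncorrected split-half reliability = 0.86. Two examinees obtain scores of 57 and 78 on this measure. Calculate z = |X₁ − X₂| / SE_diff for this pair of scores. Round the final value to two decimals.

5.58

Spearman-Brown: r = 2(0.86) / (1 + 0.86) = 1.720 / 1.860 ≈ 0.925
SEM = 9.700 × √(1 − 0.925) = 9.700 × √0.075 ≈ 9.700 × 0.274 ≈ 2.661
SE_diff = √2 × SEM ≈ 3.764
z = 21 / 3.764 ≈ 5.580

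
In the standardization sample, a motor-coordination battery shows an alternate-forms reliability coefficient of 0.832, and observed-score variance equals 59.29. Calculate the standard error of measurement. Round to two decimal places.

3.16

SD = √59.29 = 7.7000
SEM = 7.7000 × √(1 − 0.8320) = 7.7000 × √0.1680 ≈ 7.7000 × 0.4099 ≈ 3.1561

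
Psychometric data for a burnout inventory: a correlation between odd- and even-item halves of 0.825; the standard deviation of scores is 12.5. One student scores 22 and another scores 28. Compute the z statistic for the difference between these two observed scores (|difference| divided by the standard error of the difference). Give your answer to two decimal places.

1.10

Spearman-Brown: r = 2(0.825) / (1 + 0.825) = 1.650 / 1.825 ≈ 0.904
SEM = 12.500·√(1 − 0.904) ≈ 3.871
SE_diff = √2 · SEM ≈ 5.474
z = |22 − 28| / 5.474 = 6 / 5.474 ≈ 1.096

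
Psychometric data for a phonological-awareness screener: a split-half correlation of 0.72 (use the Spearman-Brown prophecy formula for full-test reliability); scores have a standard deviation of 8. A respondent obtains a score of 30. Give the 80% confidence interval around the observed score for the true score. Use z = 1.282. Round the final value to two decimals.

[25.86, 34.14]

r_full = 2·0.72 / (1 + 0.72) ≈ 0.83721
SEM = 8.00000 * √(1 − 0.83721) = 8.00000 * √0.16279 ≈ 8.00000 * 0.40347 ≈ 3.22779
1.282 * SEM ≈ 4.13802
Interval: (25.86198, 34.13802)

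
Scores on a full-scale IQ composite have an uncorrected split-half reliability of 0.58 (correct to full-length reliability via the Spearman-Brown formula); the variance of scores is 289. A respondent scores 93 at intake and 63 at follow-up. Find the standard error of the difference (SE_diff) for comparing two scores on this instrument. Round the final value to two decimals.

12.40

SD = √289 = 17.0000
Spearman-Brown: r = 2(0.58) / (1 + 0.58) = 1.1600 / 1.5800 ≈ 0.7342
The standard error of measurement is 17.0000·√(1 − 0.7342) ≈ 17.0000·0.5156 ≈ 8.7649.
SE_diff = √2 · SEM ≈ 12.3954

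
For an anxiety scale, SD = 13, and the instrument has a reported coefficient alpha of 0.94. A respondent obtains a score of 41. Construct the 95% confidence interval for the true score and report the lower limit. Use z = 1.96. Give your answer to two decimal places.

34.76

The standard error of measurement is 13.0000·√(1 − 0.9400) ≈ 13.0000·0.2449 ≈ 3.1843.
1.96 · SEM ≈ 6.2413
Lower limit = 41 − 6.2413 ≈ 34.7587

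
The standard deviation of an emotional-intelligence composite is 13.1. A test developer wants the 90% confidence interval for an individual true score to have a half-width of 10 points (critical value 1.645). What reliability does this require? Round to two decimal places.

SEM needed = half-width / z = 10/1.645 ≈ 6.0790
r = 1 − (SEM / SD)² = 1 − (6.0790 / 13.1)² ≈ 1 − 0.2153 ≈ 0.7847

0.78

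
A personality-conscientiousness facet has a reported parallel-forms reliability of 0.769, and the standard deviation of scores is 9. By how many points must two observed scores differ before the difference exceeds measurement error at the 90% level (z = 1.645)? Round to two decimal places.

10.06

SEM = 9.000 × √(1 − 0.769) = 9.000 × √0.231 ≃ 9.000 × 0.481 ≃ 4.326
SE_diff = √2 × SEM ≃ 6.117
Minimum reliable difference = 1.645 × SE_diff ≃ 1.645 × 6.117 ≃ 10.063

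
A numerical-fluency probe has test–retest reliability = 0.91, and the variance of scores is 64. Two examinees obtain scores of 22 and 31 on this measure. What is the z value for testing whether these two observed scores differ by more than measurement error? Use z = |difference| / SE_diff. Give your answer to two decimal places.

σ = 64^(1/2) = 8.000
SEM = 8.000 · √(1 − 0.910) = 8.000 · √0.090 ≃ 8.000 · 0.300 ≃ 2.400
SE_diff = SEM · √2 ≃ 2.400 · 1.414 ≃ 3.394
z = |22 − 31| / 3.394 = 9 / 3.394 ≃ 2.652

2.65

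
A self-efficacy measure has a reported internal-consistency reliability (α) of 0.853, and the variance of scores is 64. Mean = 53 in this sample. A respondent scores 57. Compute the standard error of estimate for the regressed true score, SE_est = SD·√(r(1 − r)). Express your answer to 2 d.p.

σ = 64^(1/2) = 8.000
SE_est = SD · √(r(1 − r)) = 8.000 · √0.125 ≈ 8.000 · 0.354 ≈ 2.833

2.83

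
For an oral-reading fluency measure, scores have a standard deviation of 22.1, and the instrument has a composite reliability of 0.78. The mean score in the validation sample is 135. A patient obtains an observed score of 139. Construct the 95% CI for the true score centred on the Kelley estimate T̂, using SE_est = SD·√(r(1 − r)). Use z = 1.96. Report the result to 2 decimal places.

Estimated true score = 0.780*139 + (1 − 0.780)*135 ≈ 138.120
SE_est = SD * √(r(1 − r)) = 22.100 * √0.172 ≈ 22.100 * 0.414 ≈ 9.155
CI = 138.120 ± 1.96 * 9.155 → [120.177, 156.063]

[120.18, 156.06]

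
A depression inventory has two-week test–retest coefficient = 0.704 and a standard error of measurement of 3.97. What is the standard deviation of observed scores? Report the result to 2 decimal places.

SD = 3.97 / √(1 − 0.704) ≈ 7.297

7.30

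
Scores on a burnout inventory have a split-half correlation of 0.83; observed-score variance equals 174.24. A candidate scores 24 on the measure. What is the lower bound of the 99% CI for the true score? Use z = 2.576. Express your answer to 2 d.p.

13.64

σ = 174.24^(1/2) = 13.20000
r_full = 2·0.83 / (1 + 0.83) ≈ 0.90710
The standard error of measurement is 13.20000·√(1 − 0.90710) ≈ 13.20000·0.30479 ≈ 4.02321.
2.576 · SEM ≈ 10.36379
Lower bound: 24 − 10.36379 = 13.63621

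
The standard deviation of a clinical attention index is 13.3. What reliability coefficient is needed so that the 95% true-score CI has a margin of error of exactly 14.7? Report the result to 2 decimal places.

SEM needed = half-width / z = 14.7/1.96 ≈ 7.5000
Required reliability = 1 − (SEM/SD)² = 1 − 0.3180 ≈ 0.6820

0.68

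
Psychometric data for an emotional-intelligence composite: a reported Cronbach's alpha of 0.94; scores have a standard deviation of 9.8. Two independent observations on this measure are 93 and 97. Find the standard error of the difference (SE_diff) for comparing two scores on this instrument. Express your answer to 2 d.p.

3.39

The standard error of measurement is 9.8000·√(1 − 0.9400) ≈ 9.8000·0.2449 ≈ 2.4005.
Standard error of the difference = 2.4005·√2 ≈ 3.3948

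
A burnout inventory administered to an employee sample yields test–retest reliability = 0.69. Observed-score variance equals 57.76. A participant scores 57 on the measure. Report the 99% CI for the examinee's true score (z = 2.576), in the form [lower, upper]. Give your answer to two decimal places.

σ = 57.76^(1/2) = 7.60000
The standard error of measurement is 7.60000·√(1 − 0.69000) ≈ 7.60000·0.55678 ≈ 4.23150.
Half-width = 2.576·4.23150 ≈ 10.90035
CI = 57 ± 10.90035 → [46.09965, 67.90035]

[46.10, 67.90]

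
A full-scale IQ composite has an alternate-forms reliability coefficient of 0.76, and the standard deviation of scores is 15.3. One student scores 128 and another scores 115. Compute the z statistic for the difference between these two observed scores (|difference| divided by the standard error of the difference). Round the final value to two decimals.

SEM = 15.3000 × √(1 − 0.7600) = 15.3000 × √0.2400 ≈ 15.3000 × 0.4899 ≈ 7.4954
SE_diff = √2 × SEM ≈ 10.6002
z = |128 − 115| / 10.6002 = 13 / 10.6002 ≈ 1.2264

1.23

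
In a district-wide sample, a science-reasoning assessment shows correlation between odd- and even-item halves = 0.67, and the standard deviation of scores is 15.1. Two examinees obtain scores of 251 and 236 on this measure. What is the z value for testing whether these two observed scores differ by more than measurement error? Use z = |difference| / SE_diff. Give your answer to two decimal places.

Full-length reliability (Spearman-Brown) = 2(0.67)/(1+0.67) ≈ 0.8024
SEM = 15.1000 × √(1 − 0.8024) = 15.1000 × √0.1976 ≈ 15.1000 × 0.4445 ≈ 6.7124
Standard error of the difference = 6.7124·√2 ≈ 9.4927
z = 15 / 9.4927 ≈ 1.5802

1.58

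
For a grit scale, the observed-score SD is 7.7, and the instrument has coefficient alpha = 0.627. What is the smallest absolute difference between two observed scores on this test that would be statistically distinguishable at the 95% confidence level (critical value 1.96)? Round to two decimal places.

13.04

The standard error of measurement is 7.70000·√(1 − 0.62700) ≈ 7.70000·0.61074 ≈ 4.70268.
SE_diff = SEM · √2 ≈ 4.70268 · 1.41421 ≈ 6.65059
Smallest detectable difference = 1.96·6.65059 ≈ 13.03516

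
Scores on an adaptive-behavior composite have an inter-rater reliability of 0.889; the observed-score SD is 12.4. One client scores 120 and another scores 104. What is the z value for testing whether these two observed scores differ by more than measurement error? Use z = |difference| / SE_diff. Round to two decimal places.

The standard error of measurement is 12.4000×√(1 − 0.8890) ≈ 12.4000×0.3332 ≈ 4.1313.
Standard error of the difference = 4.1313·√2 ≈ 5.8425
z = 16 / 5.8425 ≈ 2.7386

2.74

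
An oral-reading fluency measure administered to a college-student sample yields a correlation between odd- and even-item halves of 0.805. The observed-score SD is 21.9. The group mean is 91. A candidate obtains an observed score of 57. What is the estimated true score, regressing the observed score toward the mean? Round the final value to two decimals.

60.67

Spearman-Brown: r = 2(0.805) / (1 + 0.805) = 1.6100 / 1.8050 ≈ 0.8920
T̂ = r·X + (1 − r)·M = 0.8920×57 + 0.1080×91 ≈ 50.8421 + 9.8310 ≈ 60.6731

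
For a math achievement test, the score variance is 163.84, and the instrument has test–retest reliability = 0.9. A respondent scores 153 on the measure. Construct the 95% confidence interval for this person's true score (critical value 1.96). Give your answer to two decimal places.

[145.07, 160.93]

σ = 163.84^(1/2) = 12.8000
The standard error of measurement is 12.8000*√(1 − 0.9000) ≃ 12.8000*0.3162 ≃ 4.0477.
Half-width = 1.96*4.0477 ≃ 7.9335
Interval: (145.0665, 160.9335)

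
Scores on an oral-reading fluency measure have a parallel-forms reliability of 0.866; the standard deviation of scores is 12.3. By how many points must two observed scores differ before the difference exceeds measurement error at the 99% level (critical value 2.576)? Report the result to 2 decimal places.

16.40

The standard error of measurement is 12.3000·√(1 − 0.8660) ≈ 12.3000·0.3661 ≈ 4.5025.
Standard error of the difference = 4.5025·√2 ≈ 6.3676
Minimum reliable difference = 2.576 · SE_diff ≈ 2.576 · 6.3676 ≈ 16.4028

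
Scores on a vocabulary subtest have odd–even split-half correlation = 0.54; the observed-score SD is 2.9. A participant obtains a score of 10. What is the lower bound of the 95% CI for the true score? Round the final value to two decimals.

6.89

Full-length reliability (Spearman-Brown) = 2(0.54)/(1+0.54) ≈ 0.701
SEM = 2.900·√(1 − 0.701) ≈ 1.585
Margin = 1.96 · 1.585 ≈ 3.107
Lower limit = 10 − 3.107 ≈ 6.893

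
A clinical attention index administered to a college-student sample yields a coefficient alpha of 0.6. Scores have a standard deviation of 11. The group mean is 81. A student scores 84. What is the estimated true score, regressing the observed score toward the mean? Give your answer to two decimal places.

Estimated true score = 0.600*84 + (1 − 0.600)*81 ≃ 82.800

82.80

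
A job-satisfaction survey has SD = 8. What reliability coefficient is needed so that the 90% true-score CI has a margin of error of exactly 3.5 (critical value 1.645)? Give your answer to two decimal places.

0.93

Required SEM = 3.5 / 1.645 ≈ 2.1277
r = 1 − (2.1277/8)² ≈ 1 − 0.0707 ≈ 0.9293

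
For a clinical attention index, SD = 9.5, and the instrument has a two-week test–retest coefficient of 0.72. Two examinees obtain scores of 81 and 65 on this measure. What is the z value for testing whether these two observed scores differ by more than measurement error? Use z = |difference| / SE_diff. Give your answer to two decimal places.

SEM = 9.500 × √(1 − 0.720) = 9.500 × √0.280 ≈ 9.500 × 0.529 ≈ 5.027
SE_diff = √2 × SEM ≈ 7.109
z = 16 / 7.109 ≈ 2.251

2.25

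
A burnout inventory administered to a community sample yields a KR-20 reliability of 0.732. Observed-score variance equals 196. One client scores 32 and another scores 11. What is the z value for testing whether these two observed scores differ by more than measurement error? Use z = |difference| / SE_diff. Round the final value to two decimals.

SD = √196 = 14.00000
The standard error of measurement is 14.00000*√(1 − 0.73200) ≈ 14.00000*0.51769 ≈ 7.24762.
SE_diff = √2 * SEM ≈ 10.24968
z = |32 − 11| / 10.24968 = 21 / 10.24968 ≈ 2.04884

2.05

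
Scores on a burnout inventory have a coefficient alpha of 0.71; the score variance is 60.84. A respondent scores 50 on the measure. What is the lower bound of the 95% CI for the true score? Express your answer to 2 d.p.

41.77

σ = 60.84^(1/2) = 7.80000
SEM = 7.80000 × √(1 − 0.71000) = 7.80000 × √0.29000 ≈ 7.80000 × 0.53852 ≈ 4.20043
Half-width = 1.96×4.20043 ≈ 8.23284
Lower bound: 50 − 8.23284 = 41.76716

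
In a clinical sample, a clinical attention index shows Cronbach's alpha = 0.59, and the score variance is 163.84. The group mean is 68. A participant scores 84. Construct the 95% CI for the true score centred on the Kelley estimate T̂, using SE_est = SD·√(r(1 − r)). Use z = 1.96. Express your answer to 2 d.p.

σ = 163.84^(1/2) = 12.800
Estimated true score = 0.590×84 + (1 − 0.590)×68 ≈ 77.440
SE_est = 12.800·√[r(1 − r)] ≈ 6.295
95% CI: 77.440 ± 12.339 ≈ (65.101, 89.779)

[65.10, 89.78]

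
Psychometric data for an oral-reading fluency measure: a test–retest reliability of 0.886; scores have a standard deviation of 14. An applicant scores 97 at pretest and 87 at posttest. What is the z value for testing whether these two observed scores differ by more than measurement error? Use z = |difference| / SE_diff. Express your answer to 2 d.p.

SEM = 14.000 * √(1 − 0.886) = 14.000 * √0.114 ≈ 14.000 * 0.338 ≈ 4.727
SE_diff = SEM * √2 ≈ 4.727 * 1.414 ≈ 6.685
z = 10 / 6.685 ≈ 1.496

1.50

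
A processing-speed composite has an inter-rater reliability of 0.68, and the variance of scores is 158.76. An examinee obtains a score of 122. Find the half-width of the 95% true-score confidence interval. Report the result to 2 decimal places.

13.97

SD = √158.76 = 12.6000
SEM = 12.6000 × √(1 − 0.6800) = 12.6000 × √0.3200 ≈ 12.6000 × 0.5657 ≈ 7.1276
Half-width = 1.96×7.1276 ≈ 13.9702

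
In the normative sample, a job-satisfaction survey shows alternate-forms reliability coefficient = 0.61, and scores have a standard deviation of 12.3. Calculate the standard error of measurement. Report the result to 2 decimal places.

SEM = 12.3000 * √(1 − 0.6100) = 12.3000 * √0.3900 ≈ 12.3000 * 0.6245 ≈ 7.6813

7.68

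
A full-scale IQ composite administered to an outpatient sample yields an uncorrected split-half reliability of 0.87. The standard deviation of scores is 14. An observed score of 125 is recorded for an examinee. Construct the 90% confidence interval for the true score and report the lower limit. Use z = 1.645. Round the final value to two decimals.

Spearman-Brown: r = 2(0.87) / (1 + 0.87) = 1.7400 / 1.8700 ≈ 0.9305
SEM = 14.0000 × √(1 − 0.9305) = 14.0000 × √0.0695 ≈ 14.0000 × 0.2637 ≈ 3.6913
Half-width = 1.645×3.6913 ≈ 6.0722
Lower limit = 125 − 6.0722 ≈ 118.9278

118.93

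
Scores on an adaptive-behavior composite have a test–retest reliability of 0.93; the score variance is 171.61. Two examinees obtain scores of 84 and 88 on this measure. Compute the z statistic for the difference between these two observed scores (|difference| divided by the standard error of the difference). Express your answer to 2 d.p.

0.82

SD = √171.61 = 13.1000
SEM = 13.1000*√(1 − 0.9300) ≈ 3.4659
Standard error of the difference = 3.4659·√2 ≈ 4.9016
z = |84 − 88| / 4.9016 = 4 / 4.9016 ≈ 0.8161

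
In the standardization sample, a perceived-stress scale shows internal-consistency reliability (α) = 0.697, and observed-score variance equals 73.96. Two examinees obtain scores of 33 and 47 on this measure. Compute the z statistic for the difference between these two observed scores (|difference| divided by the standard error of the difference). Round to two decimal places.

SD = √73.96 = 8.6000
SEM = 8.6000 × √(1 − 0.6970) = 8.6000 × √0.3030 ≈ 8.6000 × 0.5505 ≈ 4.7339
SE_diff = √2 × SEM ≈ 6.6948
z = 14 / 6.6948 ≈ 2.0912

2.09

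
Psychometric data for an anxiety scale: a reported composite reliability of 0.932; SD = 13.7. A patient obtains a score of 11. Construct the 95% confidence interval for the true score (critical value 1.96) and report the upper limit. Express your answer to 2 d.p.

SEM = 13.7000 · √(1 − 0.9320) = 13.7000 · √0.0680 ≈ 13.7000 · 0.2608 ≈ 3.5725
Half-width = 1.96·3.5725 ≈ 7.0021
Upper limit = 11 + 7.0021 ≈ 18.0021

18.00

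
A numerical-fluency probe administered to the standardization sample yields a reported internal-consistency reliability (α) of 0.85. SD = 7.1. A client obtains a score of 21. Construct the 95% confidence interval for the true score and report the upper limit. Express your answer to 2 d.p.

SEM = 7.100*√(1 − 0.850) ≃ 2.750
1.96 * SEM ≃ 5.390
Upper limit = 21 + 5.390 ≃ 26.390

26.39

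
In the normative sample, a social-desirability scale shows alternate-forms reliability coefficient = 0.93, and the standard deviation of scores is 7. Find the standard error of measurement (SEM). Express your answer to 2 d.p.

SEM = 7.00000×√(1 − 0.93000) ≈ 1.85203

1.85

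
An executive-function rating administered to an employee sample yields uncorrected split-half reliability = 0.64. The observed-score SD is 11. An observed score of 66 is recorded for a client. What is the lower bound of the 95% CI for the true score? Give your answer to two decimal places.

Full-length reliability (Spearman-Brown) = 2(0.64)/(1+0.64) ≈ 0.7805
SEM = 11.0000×√(1 − 0.7805) ≈ 5.1537
Half-width = 1.96×5.1537 ≈ 10.1013
Lower bound: 66 − 10.1013 = 55.8987

55.90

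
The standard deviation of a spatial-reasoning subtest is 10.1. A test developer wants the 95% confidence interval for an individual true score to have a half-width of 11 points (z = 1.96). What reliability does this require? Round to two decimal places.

0.69

SEM needed = half-width / z = 11/1.96 ≈ 5.6122
Required reliability = 1 − (SEM/SD)² = 1 − 0.3088 ≈ 0.6912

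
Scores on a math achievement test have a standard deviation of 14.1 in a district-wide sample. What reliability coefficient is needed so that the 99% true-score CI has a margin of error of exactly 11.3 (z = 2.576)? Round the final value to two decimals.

0.90

Required SEM = 11.3 / 2.576 ≃ 4.387
r = 1 − (4.387/14.1)² ≃ 1 − 0.097 ≃ 0.903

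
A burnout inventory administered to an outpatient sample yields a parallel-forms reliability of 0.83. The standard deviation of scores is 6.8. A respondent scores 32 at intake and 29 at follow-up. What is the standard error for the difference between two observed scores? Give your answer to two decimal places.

3.97

SEM = 6.8000·√(1 − 0.8300) ≈ 2.8037
SE_diff = SEM · √2 ≈ 2.8037 · 1.4142 ≈ 3.9650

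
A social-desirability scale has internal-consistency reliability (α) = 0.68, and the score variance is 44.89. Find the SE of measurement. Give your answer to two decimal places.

3.79

SD = √44.89 ≈ 6.700
The standard error of measurement is 6.700*√(1 − 0.680) ≈ 6.700*0.566 ≈ 3.790.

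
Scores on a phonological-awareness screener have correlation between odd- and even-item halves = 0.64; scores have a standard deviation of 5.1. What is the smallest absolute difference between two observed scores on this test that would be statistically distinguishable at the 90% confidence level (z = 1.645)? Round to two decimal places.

Spearman-Brown: r = 2(0.64) / (1 + 0.64) = 1.280 / 1.640 ≈ 0.780
SEM = 5.100 · √(1 − 0.780) = 5.100 · √0.220 ≈ 5.100 · 0.469 ≈ 2.389
SE_diff = √2 · SEM ≈ 3.379
Smallest detectable difference = 1.645·3.379 ≈ 5.559

5.56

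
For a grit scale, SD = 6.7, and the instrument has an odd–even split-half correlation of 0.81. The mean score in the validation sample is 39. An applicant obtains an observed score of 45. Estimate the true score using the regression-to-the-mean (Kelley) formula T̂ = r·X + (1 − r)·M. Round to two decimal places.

Full-length reliability (Spearman-Brown) = 2(0.81)/(1+0.81) ≈ 0.8950
Estimated true score = 0.8950·45 + (1 − 0.8950)·39 ≈ 44.3702

44.37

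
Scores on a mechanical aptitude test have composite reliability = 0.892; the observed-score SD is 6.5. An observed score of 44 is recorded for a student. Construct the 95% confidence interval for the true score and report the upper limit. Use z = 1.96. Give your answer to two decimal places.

SEM = 6.500×√(1 − 0.892) ≈ 2.136
Half-width = 1.96×2.136 ≈ 4.187
Upper limit = 44 + 4.187 ≈ 48.187

48.19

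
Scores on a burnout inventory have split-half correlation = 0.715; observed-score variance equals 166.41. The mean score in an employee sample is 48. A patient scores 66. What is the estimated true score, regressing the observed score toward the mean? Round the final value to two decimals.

63.01

Spearman-Brown: r = 2(0.715) / (1 + 0.715) = 1.430 / 1.715 ≈ 0.834
T̂ = 0.834(66) + 0.166(48) ≈ 63.009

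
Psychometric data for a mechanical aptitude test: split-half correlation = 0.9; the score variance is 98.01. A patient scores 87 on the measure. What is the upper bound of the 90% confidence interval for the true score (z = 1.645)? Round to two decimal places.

90.74

σ = 98.01^(1/2) = 9.9000
r_full = 2·0.9 / (1 + 0.9) ≃ 0.9474
The standard error of measurement is 9.9000·√(1 − 0.9474) ≃ 9.9000·0.2294 ≃ 2.2712.
1.645 · SEM ≃ 3.7361
Upper bound: 87 + 3.7361 = 90.7361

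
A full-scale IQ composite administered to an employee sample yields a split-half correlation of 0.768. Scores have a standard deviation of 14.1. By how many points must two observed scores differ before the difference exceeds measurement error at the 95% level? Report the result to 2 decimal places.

14.16

r_full = 2·0.768 / (1 + 0.768) ≃ 0.8688
SEM = 14.1000×√(1 − 0.8688) ≃ 5.1077
SE_diff = √2 × SEM ≃ 7.2233
Minimum reliable difference = 1.96 × SE_diff ≃ 1.96 × 7.2233 ≃ 14.1577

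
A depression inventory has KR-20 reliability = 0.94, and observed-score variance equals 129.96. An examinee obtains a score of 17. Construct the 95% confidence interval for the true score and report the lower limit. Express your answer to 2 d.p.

11.53

SD = √129.96 = 11.400
SEM = 11.400*√(1 − 0.940) ≈ 2.792
1.96 * SEM ≈ 5.473
Lower bound: 17 − 5.473 = 11.527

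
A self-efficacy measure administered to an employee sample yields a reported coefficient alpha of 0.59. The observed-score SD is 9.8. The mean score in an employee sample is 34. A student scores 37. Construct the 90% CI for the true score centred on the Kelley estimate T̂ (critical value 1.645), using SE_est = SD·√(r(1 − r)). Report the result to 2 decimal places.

[27.84, 43.70]

Estimated true score = 0.59000·37 + (1 − 0.59000)·34 ≈ 35.77000
SE_est = SD · √(r(1 − r)) = 9.80000 · √0.24190 ≈ 9.80000 · 0.49183 ≈ 4.81997
90% CI: 35.77000 ± 7.92884 ≈ (27.84116, 43.69884)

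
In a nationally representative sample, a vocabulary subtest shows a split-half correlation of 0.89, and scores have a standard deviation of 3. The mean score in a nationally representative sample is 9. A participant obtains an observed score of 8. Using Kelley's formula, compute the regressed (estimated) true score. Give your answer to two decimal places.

Spearman-Brown: r = 2(0.89) / (1 + 0.89) = 1.7800 / 1.8900 ≃ 0.9418
T̂ = r·X + (1 − r)·M = 0.9418×8 + 0.0582×9 = 7.5344 + 0.5238 ≃ 8.0582

8.06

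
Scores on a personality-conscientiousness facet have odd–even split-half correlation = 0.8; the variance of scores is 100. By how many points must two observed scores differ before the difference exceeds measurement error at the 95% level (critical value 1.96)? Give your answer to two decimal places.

9.24

SD = √100 = 10.000
r_full = 2·0.8 / (1 + 0.8) ≈ 0.889
The standard error of measurement is 10.000×√(1 − 0.889) ≈ 10.000×0.333 ≈ 3.333.
Standard error of the difference = 3.333·√2 ≈ 4.714
Minimum reliable difference = 1.96 × SE_diff ≈ 1.96 × 4.714 ≈ 9.240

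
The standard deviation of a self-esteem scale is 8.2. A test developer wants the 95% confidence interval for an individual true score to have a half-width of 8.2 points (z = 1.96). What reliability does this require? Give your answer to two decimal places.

0.74

SEM needed = half-width / z = 8.2/1.96 ≈ 4.18367
r = 1 − (SEM / SD)² = 1 − (4.18367 / 8.2)² ≈ 1 − 0.26031 ≈ 0.73969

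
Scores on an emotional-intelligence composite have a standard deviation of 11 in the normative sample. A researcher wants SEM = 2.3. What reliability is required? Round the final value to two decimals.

0.96

Required reliability = 1 − (SEM/SD)² = 1 − 0.044 ≈ 0.956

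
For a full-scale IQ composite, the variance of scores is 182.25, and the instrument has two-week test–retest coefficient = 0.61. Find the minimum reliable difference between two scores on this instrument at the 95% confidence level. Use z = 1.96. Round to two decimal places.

23.37

σ = 182.25^(1/2) = 13.5000
SEM = 13.5000·√(1 − 0.6100) ≈ 8.4307
Standard error of the difference = 8.4307·√2 ≈ 11.9229
Smallest detectable difference = 1.96·11.9229 ≈ 23.3688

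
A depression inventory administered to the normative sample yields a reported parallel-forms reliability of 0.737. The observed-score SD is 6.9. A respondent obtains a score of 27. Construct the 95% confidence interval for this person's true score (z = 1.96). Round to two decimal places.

SEM = 6.9000·√(1 − 0.7370) ≃ 3.5386
Half-width = 1.96·3.5386 ≃ 6.9356
Interval: (20.0644, 33.9356)

[20.06, 33.94]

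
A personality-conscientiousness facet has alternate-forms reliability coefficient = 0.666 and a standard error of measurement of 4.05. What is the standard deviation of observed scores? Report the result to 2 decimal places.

7.01

SD = SEM / √(1 − r) = 4.05 / √0.33400 ≈ 4.05 / 0.57793 ≈ 7.00780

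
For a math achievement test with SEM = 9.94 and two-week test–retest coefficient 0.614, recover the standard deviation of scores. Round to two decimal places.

16.00

σ = SEM·(1 − r)^(−1/2) ≈ 9.94×1.6096 ≈ 15.9990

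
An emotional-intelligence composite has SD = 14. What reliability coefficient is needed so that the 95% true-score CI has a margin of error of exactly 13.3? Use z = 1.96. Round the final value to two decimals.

Required SEM = 13.3 / 1.96 ≃ 6.786
Required reliability = 1 − (SEM/SD)² = 1 − 0.235 ≃ 0.765

0.77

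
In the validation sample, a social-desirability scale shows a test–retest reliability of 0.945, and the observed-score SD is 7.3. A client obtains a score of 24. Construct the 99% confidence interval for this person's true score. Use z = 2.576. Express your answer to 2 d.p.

SEM = 7.3000 * √(1 − 0.9450) = 7.3000 * √0.0550 ≃ 7.3000 * 0.2345 ≃ 1.7120
Half-width = 2.576*1.7120 ≃ 4.4101
Interval: (19.5899, 28.4101)

[19.59, 28.41]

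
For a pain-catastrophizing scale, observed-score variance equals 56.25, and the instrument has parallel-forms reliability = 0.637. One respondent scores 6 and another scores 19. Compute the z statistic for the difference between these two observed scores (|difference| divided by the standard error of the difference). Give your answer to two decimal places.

2.03

SD = √56.25 ≈ 7.500
The standard error of measurement is 7.500·√(1 − 0.637) ≈ 7.500·0.602 ≈ 4.519.
Standard error of the difference = 4.519·√2 ≈ 6.390
z = 13 / 6.390 ≈ 2.034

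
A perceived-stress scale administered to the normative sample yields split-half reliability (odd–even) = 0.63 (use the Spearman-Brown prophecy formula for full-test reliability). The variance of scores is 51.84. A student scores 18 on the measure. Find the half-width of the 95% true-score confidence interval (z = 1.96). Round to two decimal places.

6.72

σ = 51.84^(1/2) = 7.200
Spearman-Brown: r = 2(0.63) / (1 + 0.63) = 1.260 / 1.630 ≈ 0.773
SEM = 7.200·√(1 − 0.773) ≈ 3.430
Half-width = 1.96·3.430 ≈ 6.724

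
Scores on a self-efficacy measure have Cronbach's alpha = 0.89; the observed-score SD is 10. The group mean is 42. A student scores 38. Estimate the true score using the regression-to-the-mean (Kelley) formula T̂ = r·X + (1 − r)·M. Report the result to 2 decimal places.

T̂ = 0.8900(38) + 0.1100(42) ≃ 38.4400

38.44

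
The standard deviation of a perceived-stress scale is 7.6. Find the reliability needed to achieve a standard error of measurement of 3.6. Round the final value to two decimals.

Required reliability = 1 − (SEM/SD)² = 1 − 0.2244 ≈ 0.7756

0.78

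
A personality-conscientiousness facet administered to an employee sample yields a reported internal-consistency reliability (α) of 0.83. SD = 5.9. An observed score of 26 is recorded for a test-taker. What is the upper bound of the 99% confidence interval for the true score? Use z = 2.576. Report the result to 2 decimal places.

SEM = 5.90000 × √(1 − 0.83000) = 5.90000 × √0.17000 ≈ 5.90000 × 0.41231 ≈ 2.43263
2.576 × SEM ≈ 6.26646
Upper bound: 26 + 6.26646 = 32.26646

32.27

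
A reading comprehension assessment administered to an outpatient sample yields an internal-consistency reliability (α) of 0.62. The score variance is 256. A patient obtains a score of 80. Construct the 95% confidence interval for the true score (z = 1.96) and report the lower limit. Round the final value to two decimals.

σ = 256^(1/2) = 16.0000
SEM = 16.0000 × √(1 − 0.6200) = 16.0000 × √0.3800 ≈ 16.0000 × 0.6164 ≈ 9.8631
1.96 × SEM ≈ 19.3316
Lower limit = 80 − 19.3316 ≈ 60.6684

60.67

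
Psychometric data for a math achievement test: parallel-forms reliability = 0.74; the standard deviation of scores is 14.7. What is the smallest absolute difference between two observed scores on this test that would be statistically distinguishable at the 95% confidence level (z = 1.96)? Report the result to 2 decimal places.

20.78

SEM = 14.70000·√(1 − 0.74000) ≈ 7.49556
Standard error of the difference = 7.49556·√2 ≈ 10.60032
Smallest detectable difference = 1.96·10.60032 ≈ 20.77663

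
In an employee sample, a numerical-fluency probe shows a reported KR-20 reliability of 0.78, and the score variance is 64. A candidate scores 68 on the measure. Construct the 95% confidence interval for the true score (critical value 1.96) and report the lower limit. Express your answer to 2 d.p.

60.65

SD = √64 = 8.000
SEM = 8.000 · √(1 − 0.780) = 8.000 · √0.220 ≃ 8.000 · 0.469 ≃ 3.752
1.96 · SEM ≃ 7.355
Lower limit = 68 − 7.355 ≃ 60.645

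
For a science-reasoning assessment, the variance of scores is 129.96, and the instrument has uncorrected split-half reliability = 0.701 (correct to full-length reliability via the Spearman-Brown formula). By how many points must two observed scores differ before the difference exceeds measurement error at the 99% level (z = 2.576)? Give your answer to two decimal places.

SD = √129.96 ≈ 11.40000
Spearman-Brown: r = 2(0.701) / (1 + 0.701) = 1.40200 / 1.70100 ≈ 0.82422
SEM = 11.40000·√(1 − 0.82422) ≈ 4.77956
SE_diff = SEM · √2 ≈ 4.77956 · 1.41421 ≈ 6.75932
Smallest detectable difference = 2.576·6.75932 ≈ 17.41202

17.41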